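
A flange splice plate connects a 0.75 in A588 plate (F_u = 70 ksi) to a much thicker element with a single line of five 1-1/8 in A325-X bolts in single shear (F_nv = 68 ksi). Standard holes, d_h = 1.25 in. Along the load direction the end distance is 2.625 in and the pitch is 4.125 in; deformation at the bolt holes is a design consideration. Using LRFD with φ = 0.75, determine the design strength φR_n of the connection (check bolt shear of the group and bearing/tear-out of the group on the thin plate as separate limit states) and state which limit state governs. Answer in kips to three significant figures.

Bolt shear: A_b = π·1.125²/4 = 0.994 in²; R_n = 68 × 0.994 × 5 × 1 = 338 kips → 0.75 × 338 = 253 kips.
Bearing (1.2 l_c t F_u ≤ 2.4 d t F_u): upper limit = 2.4·1.125·0.75·70 = 141.8 kips.
  Edge l_c = 2.625 − 1.25/2 = 2 → r_n = 126 kips; interior l_c = 4.125 − 1.25 = 2.875 → r_n = 141.8 kips.
  R_n,bearing = 1·126 + 4·141.8 = 693 kips → 0.75 × 693 = 520 kips.
Bolt shear governs: 253 kips.

253 kips (bolt shear governs)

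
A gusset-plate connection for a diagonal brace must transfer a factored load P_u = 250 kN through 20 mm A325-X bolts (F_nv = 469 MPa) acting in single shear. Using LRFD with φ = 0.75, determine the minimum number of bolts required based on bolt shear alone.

A_b = π·20²/4 = 314.2 mm².
Per-bolt design strength φR_n = 0.75 × 469 × 314.2 × 1 / 1000 = 110.5 kN.
n ≥ 250 / 110.5 = 2.262 → use 3 bolts.

3 bolts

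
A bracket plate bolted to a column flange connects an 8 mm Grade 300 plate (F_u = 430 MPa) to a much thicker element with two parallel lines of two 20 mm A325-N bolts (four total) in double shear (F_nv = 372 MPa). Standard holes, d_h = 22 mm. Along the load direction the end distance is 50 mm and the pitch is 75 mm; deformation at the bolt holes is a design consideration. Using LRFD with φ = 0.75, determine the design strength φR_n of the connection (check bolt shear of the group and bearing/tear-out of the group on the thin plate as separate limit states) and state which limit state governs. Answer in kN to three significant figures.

Bolt shear: A_b = π·20²/4 = 314.2 mm²; R_n = 372 × 314.2 × 4 × 2 / 1000 = 934.9 kN → 0.75 × 934.9 = 701 kN.
Bearing (1.2 l_c t F_u ≤ 2.4 d t F_u): upper limit = 2.4·20·8·430 / 1000 = 165.1 kN.
  Edge l_c = 50 − 22/2 = 39 → r_n = 161 kN; interior l_c = 75 − 22 = 53 → r_n = 165.1 kN.
  R_n,bearing = 2·161 + 2·165.1 = 652.2 kN → 0.75 × 652.2 = 489 kN.
Bearing governs: 489 kN.

489 kN (bearing governs)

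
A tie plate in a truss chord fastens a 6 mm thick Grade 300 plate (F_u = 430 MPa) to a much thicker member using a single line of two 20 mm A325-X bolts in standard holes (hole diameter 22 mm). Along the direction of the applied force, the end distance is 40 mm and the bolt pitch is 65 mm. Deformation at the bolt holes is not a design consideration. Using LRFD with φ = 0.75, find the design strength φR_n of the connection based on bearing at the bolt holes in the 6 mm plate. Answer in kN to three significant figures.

Per bolt r_n = 1.5 l_c t F_u ≤ 3.0 d t F_u; upper limit = 3.0 × 20 × 6 × 430 / 1000 = 154.8 kN.
Edge bolt: l_c = 40 − 22/2 = 29 mm → 1.5 × 29 × 6 × 430 / 1000 = 112.2 → r_n = 112.2 kN.
Interior bolts: l_c = 65 − 22 = 43 mm → 1.5 × 43 × 6 × 430 / 1000 = 166.4 → r_n = 154.8 kN.
R_n = 1 × 112.2 + 1 × 154.8 = 267 kN.
Design strength φR_n = 0.75 × 267 = 200 kN.

200 kN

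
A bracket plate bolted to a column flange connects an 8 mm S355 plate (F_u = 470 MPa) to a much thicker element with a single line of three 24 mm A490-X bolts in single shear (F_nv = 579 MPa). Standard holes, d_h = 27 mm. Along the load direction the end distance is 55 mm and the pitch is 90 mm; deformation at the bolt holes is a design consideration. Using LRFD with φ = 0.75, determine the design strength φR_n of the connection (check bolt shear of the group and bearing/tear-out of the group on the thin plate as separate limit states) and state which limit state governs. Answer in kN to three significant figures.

Bolt shear: A_b = π·24²/4 = 452.4 mm²; R_n = 579 × 452.4 × 3 × 1 / 1000 = 785.8 kN → 0.75 × 785.8 = 589 kN.
Bearing (1.2 l_c t F_u ≤ 2.4 d t F_u): upper limit = 2.4·24·8·470 / 1000 = 216.6 kN.
  Edge l_c = 55 − 27/2 = 41.5 → r_n = 187.2 kN; interior l_c = 90 − 27 = 63 → r_n = 216.6 kN.
  R_n,bearing = 1·187.2 + 2·216.6 = 620.4 kN → 0.75 × 620.4 = 465 kN.
Bearing governs: 465 kN.

465 kN (bearing governs)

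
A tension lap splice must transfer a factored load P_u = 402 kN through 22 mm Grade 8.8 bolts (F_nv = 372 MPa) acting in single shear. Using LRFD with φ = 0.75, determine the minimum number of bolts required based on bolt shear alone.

A_b = π·22²/4 = 380.1 mm².
Per-bolt design strength φR_n = 0.75 × 372 × 380.1 × 1 / 1000 = 106.1 kN.
n ≥ 402 / 106.1 = 3.79 → use 4 bolts.

4 bolts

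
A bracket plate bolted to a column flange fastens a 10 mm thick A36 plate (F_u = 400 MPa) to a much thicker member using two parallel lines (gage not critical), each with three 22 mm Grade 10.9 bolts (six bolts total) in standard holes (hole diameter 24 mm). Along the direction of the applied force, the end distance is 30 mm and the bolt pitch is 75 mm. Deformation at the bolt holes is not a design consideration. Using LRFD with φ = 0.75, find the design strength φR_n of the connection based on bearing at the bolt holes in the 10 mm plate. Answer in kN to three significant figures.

Per bolt r_n = 1.5 l_c t F_u ≤ 3.0 d t F_u; upper limit = 3.0 × 22 × 10 × 400 / 1000 = 264 kN.
Edge bolt: l_c = 30 − 24/2 = 18 mm → 1.5 × 18 × 10 × 400 / 1000 = 108 → r_n = 108 kN.
Interior bolts: l_c = 75 − 24 = 51 mm → 1.5 × 51 × 10 × 400 / 1000 = 306 → r_n = 264 kN.
R_n = 2 × 108 + 4 × 264 = 1272 kN.
Design strength φR_n = 0.75 × 1272 = 954 kN.

954 kN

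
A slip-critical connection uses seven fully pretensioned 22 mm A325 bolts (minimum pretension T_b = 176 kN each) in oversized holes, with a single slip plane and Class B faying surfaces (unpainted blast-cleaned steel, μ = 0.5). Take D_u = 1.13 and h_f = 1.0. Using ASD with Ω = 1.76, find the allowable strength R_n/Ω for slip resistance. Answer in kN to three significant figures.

R_n = μ · D_u · h_f · T_b · n_s · n_b = 0.5 × 1.13 × 1.0 × 176 × 1 × 7 = 696.1 kN.
Allowable strength R_n/Ω = 696.1 / 1.76 = 395 kN.

395 kN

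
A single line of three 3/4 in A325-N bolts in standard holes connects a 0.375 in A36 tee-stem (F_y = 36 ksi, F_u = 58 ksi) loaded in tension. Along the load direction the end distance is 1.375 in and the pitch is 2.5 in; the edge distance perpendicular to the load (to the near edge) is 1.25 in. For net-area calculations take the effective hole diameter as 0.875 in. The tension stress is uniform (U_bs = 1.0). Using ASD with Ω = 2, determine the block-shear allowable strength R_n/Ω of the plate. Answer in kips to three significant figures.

34.7 kips

Shear plane L_v = 1.375 + 2·2.5 = 6.375 in; A_gv = 6.375 × 0.375 = 2.391 in².
A_nv = (6.375 − 2.5·0.875) × 0.375 = 1.57 in².
A_nt = (1.25 − 0.5·0.875) × 0.375 = 0.3047 in².
0.6 F_u A_nv = 54.65 kips; 0.6 F_y A_gv = 51.64 kips → shear yielding governs the shear term.
R_n = 51.64 + 1.0 × 58 × 0.3047 = 69.31 kips.
Allowable strength R_n/Ω = 69.31 / 2 = 34.7 kips.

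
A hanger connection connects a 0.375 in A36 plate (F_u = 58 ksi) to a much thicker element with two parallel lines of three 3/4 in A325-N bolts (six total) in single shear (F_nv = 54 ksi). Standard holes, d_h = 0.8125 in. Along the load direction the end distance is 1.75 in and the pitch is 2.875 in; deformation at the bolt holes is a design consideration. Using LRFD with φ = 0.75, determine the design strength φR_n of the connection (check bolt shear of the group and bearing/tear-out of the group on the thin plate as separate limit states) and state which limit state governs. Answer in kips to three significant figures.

Bolt shear: A_b = π·0.75²/4 = 0.4418 in²; R_n = 54 × 0.4418 × 6 × 1 = 143.1 kips → 0.75 × 143.1 = 107 kips.
Bearing (1.2 l_c t F_u ≤ 2.4 d t F_u): upper limit = 2.4·0.75·0.375·58 = 39.15 kips.
  Edge l_c = 1.75 − 0.8125/2 = 1.344 → r_n = 35.07 kips; interior l_c = 2.875 − 0.8125 = 2.062 → r_n = 39.15 kips.
  R_n,bearing = 2·35.07 + 4·39.15 = 226.7 kips → 0.75 × 226.7 = 170 kips.
Bolt shear governs: 107 kips.

107 kips (bolt shear governs)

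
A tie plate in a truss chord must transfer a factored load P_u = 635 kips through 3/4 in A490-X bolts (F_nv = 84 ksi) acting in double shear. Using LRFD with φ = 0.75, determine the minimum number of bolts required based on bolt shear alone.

12 bolts

A_b = π·0.75²/4 = 0.4418 in².
Per-bolt design strength φR_n = 0.75 × 84 × 0.4418 × 2 = 55.67 kips.
n ≥ 635 / 55.67 = 11.41 → use 12 bolts.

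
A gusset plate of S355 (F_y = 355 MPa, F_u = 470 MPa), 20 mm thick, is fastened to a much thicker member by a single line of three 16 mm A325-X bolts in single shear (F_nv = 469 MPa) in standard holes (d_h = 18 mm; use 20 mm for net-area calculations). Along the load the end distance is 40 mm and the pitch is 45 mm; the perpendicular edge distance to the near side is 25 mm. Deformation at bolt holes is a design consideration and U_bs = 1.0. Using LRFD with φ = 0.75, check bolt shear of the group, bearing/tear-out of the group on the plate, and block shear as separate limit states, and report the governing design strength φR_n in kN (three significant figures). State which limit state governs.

Bolt shear: A_b = π·16²/4 = 201.1 mm²; R_n = 469 × 201.1 × 3 × 1 / 1000 = 282.9 kN → 0.75 × 282.9 = 212 kN.
Bearing: edge l_c = 31, r_n = 349.7 kN; interior l_c = 27, r_n = 304.6 kN; R_n = 349.7 + 2·304.6 = 958.8 kN → 719 kN.
Block shear: A_gv = 2600, A_nv = 1600, A_nt = 300 mm²; R_n = min(0.6F_uA_nv, 0.6F_yA_gv) + U_bs·F_u·A_nt = 592.2 kN → 444 kN.
Bolt shear governs: 212 kN.

212 kN (bolt shear governs)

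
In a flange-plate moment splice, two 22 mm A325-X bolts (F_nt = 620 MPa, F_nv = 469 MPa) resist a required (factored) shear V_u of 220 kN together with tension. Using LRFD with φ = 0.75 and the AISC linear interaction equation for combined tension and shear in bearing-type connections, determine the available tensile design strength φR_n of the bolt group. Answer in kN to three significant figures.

A_b = π·22²/4 = 380.1 mm²; f_rv = 220 × 1000 / (2 × 380.1) = 289.4 MPa.
F'_nt = 1.3 F_nt − (F_nt / φF_nv) f_rv = 1.3·620 − (620/(0.75·469))·289.4 = 295.9 MPa, capped at F_nt → F'_nt = 295.9 MPa.
R_n = F'_nt · A_b · n = 295.9 × 380.1 × 2 / 1000 = 225 kN.
Design strength φR_n = 0.75 × 225 = 169 kN.

169 kN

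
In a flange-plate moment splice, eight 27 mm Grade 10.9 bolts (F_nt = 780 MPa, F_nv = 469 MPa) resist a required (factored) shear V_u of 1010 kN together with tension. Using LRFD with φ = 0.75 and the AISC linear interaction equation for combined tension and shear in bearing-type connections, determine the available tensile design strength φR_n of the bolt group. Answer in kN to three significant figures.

1800 kN

A_b = π·27²/4 = 572.6 mm²; f_rv = 1010 × 1000 / (8 × 572.6) = 220.5 MPa.
F'_nt = 1.3 F_nt − (F_nt / φF_nv) f_rv = 1.3·780 − (780/(0.75·469))·220.5 = 525 MPa, capped at F_nt → F'_nt = 525 MPa.
R_n = F'_nt · A_b · n = 525 × 572.6 × 8 / 1000 = 2405 kN.
Design strength φR_n = 0.75 × 2405 = 1800 kN.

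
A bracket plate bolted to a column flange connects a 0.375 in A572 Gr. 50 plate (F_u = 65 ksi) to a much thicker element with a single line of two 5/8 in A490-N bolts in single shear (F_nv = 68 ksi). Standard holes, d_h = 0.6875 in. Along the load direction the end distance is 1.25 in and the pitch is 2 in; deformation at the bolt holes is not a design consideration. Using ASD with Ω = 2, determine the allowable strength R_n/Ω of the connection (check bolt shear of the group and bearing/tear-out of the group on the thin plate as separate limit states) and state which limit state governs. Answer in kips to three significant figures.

Bolt shear: A_b = π·0.625²/4 = 0.3068 in²; R_n = 68 × 0.3068 × 2 × 1 = 41.72 kips → 41.72 / 2 = 20.9 kips.
Bearing (1.5 l_c t F_u ≤ 3.0 d t F_u): upper limit = 3.0·0.625·0.375·65 = 45.7 kips.
  Edge l_c = 1.25 − 0.6875/2 = 0.9062 → r_n = 33.13 kips; interior l_c = 2 − 0.6875 = 1.312 → r_n = 45.7 kips.
  R_n,bearing = 1·33.13 + 1·45.7 = 78.84 kips → 78.84 / 2 = 39.4 kips.
Bolt shear governs: 20.9 kips.

20.9 kips (bolt shear governs)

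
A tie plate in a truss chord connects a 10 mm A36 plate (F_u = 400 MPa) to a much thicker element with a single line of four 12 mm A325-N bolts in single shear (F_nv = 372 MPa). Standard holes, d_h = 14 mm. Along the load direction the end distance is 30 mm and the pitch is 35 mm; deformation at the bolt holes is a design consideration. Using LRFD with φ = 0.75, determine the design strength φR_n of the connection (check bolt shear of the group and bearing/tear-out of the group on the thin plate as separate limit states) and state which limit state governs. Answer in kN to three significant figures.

126 kN (bolt shear governs)

Bolt shear: A_b = π·12²/4 = 113.1 mm²; R_n = 372 × 113.1 × 4 × 1 / 1000 = 168.3 kN → 0.75 × 168.3 = 126 kN.
Bearing (1.2 l_c t F_u ≤ 2.4 d t F_u): upper limit = 2.4·12·10·400 / 1000 = 115.2 kN.
  Edge l_c = 30 − 14/2 = 23 → r_n = 110.4 kN; interior l_c = 35 − 14 = 21 → r_n = 100.8 kN.
  R_n,bearing = 1·110.4 + 3·100.8 = 412.8 kN → 0.75 × 412.8 = 310 kN.
Bolt shear governs: 126 kN.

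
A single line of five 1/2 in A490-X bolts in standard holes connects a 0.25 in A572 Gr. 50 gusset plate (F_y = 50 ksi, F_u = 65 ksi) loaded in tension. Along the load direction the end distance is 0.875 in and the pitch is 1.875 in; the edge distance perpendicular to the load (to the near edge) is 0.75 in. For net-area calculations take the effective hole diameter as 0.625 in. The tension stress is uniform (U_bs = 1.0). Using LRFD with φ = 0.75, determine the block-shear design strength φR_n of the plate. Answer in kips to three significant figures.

Shear plane L_v = 0.875 + 4·1.875 = 8.375 in; A_gv = 8.375 × 0.25 = 2.094 in².
A_nv = (8.375 − 4.5·0.625) × 0.25 = 1.391 in².
A_nt = (0.75 − 0.5·0.625) × 0.25 = 0.1094 in².
0.6 F_u A_nv = 54.23 kips; 0.6 F_y A_gv = 62.81 kips → shear rupture governs the shear term.
R_n = 54.23 + 1.0 × 65 × 0.1094 = 61.34 kips.
Design strength φR_n = 0.75 × 61.34 = 46 kips.

46 kips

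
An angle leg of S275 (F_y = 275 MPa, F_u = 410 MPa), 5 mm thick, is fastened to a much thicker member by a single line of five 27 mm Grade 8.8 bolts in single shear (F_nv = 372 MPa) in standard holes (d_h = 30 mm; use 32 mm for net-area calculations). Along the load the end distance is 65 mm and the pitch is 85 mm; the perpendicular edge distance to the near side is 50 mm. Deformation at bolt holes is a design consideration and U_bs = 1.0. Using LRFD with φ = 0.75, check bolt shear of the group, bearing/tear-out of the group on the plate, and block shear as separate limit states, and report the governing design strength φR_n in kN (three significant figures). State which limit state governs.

Bolt shear: A_b = π·27²/4 = 572.6 mm²; R_n = 372 × 572.6 × 5 × 1 / 1000 = 1065 kN → 0.75 × 1065 = 799 kN.
Bearing: edge l_c = 50, r_n = 123 kN; interior l_c = 55, r_n = 132.8 kN; R_n = 123 + 4·132.8 = 654.4 kN → 491 kN.
Block shear: A_gv = 2025, A_nv = 1305, A_nt = 170 mm²; R_n = min(0.6F_uA_nv, 0.6F_yA_gv) + U_bs·F_u·A_nt = 390.7 kN → 293 kN.
Block shear governs: 293 kN.

293 kN (block shear governs)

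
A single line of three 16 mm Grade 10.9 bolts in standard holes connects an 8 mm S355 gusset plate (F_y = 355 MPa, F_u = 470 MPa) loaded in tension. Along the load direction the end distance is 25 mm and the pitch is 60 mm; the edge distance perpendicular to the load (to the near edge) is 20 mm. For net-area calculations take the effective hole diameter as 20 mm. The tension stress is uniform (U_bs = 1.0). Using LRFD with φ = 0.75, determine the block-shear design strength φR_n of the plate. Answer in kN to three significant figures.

Shear plane L_v = 25 + 2·60 = 145 mm; A_gv = 145 × 8 = 1160 mm².
A_nv = (145 − 2.5·20) × 8 = 760 mm².
A_nt = (20 − 0.5·20) × 8 = 80 mm².
0.6 F_u A_nv = 214.3 kN; 0.6 F_y A_gv = 247.1 kN → shear rupture governs the shear term.
R_n = 214.3 + 1.0 × 470 × 80 / 1000 = 251.9 kN.
Design strength φR_n = 0.75 × 251.9 = 189 kN.

189 kN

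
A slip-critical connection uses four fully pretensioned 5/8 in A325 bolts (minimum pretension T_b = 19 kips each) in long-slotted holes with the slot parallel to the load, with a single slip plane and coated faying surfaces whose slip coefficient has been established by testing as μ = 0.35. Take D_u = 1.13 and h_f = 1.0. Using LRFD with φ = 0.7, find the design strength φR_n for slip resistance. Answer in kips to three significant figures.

R_n = μ · D_u · h_f · T_b · n_s · n_b = 0.35 × 1.13 × 1.0 × 19 × 1 × 4 = 30.06 kips.
Design strength φR_n = 0.7 × 30.06 = 21 kips.

21 kips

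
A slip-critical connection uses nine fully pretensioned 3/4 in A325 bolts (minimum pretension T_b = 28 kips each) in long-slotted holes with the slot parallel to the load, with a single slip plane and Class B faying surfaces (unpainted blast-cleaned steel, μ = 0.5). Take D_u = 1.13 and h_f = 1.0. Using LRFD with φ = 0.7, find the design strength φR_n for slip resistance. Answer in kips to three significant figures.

R_n = μ · D_u · h_f · T_b · n_s · n_b = 0.5 × 1.13 × 1.0 × 28 × 1 × 9 = 142.4 kips.
Design strength φR_n = 0.7 × 142.4 = 99.7 kips.

99.7 kips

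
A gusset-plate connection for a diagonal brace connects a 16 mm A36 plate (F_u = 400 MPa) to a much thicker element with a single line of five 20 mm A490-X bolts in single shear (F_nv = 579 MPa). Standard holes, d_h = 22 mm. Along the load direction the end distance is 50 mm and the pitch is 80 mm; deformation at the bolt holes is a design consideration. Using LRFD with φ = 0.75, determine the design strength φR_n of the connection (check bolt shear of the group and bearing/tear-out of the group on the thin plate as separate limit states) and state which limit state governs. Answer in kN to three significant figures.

682 kN (bolt shear governs)

Bolt shear: A_b = π·20²/4 = 314.2 mm²; R_n = 579 × 314.2 × 5 × 1 / 1000 = 909.5 kN → 0.75 × 909.5 = 682 kN.
Bearing (1.2 l_c t F_u ≤ 2.4 d t F_u): upper limit = 2.4·20·16·400 / 1000 = 307.2 kN.
  Edge l_c = 50 − 22/2 = 39 → r_n = 299.5 kN; interior l_c = 80 − 22 = 58 → r_n = 307.2 kN.
  R_n,bearing = 1·299.5 + 4·307.2 = 1528 kN → 0.75 × 1528 = 1150 kN.
Bolt shear governs: 682 kN.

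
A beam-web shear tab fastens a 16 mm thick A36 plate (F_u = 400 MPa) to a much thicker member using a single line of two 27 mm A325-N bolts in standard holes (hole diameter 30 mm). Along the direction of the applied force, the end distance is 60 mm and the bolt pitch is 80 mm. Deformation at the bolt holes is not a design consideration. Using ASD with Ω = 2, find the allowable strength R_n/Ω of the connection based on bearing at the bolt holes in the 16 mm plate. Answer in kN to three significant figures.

456 kN

Per bolt r_n = 1.5 l_c t F_u ≤ 3.0 d t F_u; upper limit = 3.0 × 27 × 16 × 400 / 1000 = 518.4 kN.
Edge bolt: l_c = 60 − 30/2 = 45 mm → 1.5 × 45 × 16 × 400 / 1000 = 432 → r_n = 432 kN.
Interior bolts: l_c = 80 − 30 = 50 mm → 1.5 × 50 × 16 × 400 / 1000 = 480 → r_n = 480 kN.
R_n = 1 × 432 + 1 × 480 = 912 kN.
Allowable strength R_n/Ω = 912 / 2 = 456 kN.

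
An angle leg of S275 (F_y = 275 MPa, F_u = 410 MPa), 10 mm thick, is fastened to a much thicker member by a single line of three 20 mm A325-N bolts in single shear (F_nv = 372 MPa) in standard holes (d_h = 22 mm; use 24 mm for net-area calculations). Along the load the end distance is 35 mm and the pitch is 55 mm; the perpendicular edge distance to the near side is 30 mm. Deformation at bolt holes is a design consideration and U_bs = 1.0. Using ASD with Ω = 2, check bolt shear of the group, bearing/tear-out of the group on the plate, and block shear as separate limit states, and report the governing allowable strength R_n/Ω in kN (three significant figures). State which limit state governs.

Bolt shear: A_b = π·20²/4 = 314.2 mm²; R_n = 372 × 314.2 × 3 × 1 / 1000 = 350.6 kN → 350.6 / 2 = 175 kN.
Bearing: edge l_c = 24, r_n = 118.1 kN; interior l_c = 33, r_n = 162.4 kN; R_n = 118.1 + 2·162.4 = 442.8 kN → 221 kN.
Block shear: A_gv = 1450, A_nv = 850, A_nt = 180 mm²; R_n = min(0.6F_uA_nv, 0.6F_yA_gv) + U_bs·F_u·A_nt = 282.9 kN → 141 kN.
Block shear governs: 141 kN.

141 kN (block shear governs)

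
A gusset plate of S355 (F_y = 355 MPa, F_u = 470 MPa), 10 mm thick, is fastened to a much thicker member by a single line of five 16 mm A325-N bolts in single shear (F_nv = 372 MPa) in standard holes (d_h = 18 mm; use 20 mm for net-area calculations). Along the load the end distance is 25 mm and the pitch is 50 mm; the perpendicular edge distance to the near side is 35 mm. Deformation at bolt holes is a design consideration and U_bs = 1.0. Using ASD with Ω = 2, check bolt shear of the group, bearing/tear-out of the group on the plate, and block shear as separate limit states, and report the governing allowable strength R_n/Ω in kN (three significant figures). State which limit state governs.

Bolt shear: A_b = π·16²/4 = 201.1 mm²; R_n = 372 × 201.1 × 5 × 1 / 1000 = 374 kN → 374 / 2 = 187 kN.
Bearing: edge l_c = 16, r_n = 90.24 kN; interior l_c = 32, r_n = 180.5 kN; R_n = 90.24 + 4·180.5 = 812.2 kN → 406 kN.
Block shear: A_gv = 2250, A_nv = 1350, A_nt = 250 mm²; R_n = min(0.6F_uA_nv, 0.6F_yA_gv) + U_bs·F_u·A_nt = 498.2 kN → 249 kN.
Bolt shear governs: 187 kN.

187 kN (bolt shear governs)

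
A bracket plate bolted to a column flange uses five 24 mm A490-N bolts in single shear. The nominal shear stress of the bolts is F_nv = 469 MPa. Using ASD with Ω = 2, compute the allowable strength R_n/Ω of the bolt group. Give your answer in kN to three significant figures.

A_b = π × 24² / 4 = 452.4 mm².
R_n = F_nv · A_b · n · n_s = 469 × 452.4 × 5 × 1 / 1000 = 1061 kN.
Allowable strength R_n/Ω = 1061 / 2 = 530 kN.

530 kN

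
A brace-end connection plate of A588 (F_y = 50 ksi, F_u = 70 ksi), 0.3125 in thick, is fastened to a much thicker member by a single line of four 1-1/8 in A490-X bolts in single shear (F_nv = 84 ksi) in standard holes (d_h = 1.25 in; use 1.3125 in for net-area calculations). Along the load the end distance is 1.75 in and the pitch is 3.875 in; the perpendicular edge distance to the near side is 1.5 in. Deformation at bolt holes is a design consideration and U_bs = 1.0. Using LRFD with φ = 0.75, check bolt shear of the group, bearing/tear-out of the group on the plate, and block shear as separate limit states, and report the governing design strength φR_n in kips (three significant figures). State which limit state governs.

100 kips (block shear governs)

Bolt shear: A_b = π·1.125²/4 = 0.994 in²; R_n = 84 × 0.994 × 4 × 1 = 334 kips → 0.75 × 334 = 250 kips.
Bearing: edge l_c = 1.125, r_n = 29.53 kips; interior l_c = 2.625, r_n = 59.06 kips; R_n = 29.53 + 3·59.06 = 206.7 kips → 155 kips.
Block shear: A_gv = 4.18, A_nv = 2.744, A_nt = 0.2637 in²; R_n = min(0.6F_uA_nv, 0.6F_yA_gv) + U_bs·F_u·A_nt = 133.7 kips → 100 kips.
Block shear governs: 100 kips.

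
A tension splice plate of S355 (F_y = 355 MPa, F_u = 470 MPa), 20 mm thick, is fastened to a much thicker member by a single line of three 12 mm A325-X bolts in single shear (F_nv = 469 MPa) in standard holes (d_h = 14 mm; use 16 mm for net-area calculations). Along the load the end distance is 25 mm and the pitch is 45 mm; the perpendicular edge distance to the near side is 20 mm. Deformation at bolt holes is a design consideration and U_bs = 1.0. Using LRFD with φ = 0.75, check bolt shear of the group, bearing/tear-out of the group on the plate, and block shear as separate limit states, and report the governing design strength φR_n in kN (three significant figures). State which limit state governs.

Bolt shear: A_b = π·12²/4 = 113.1 mm²; R_n = 469 × 113.1 × 3 × 1 / 1000 = 159.1 kN → 0.75 × 159.1 = 119 kN.
Bearing: edge l_c = 18, r_n = 203 kN; interior l_c = 31, r_n = 270.7 kN; R_n = 203 + 2·270.7 = 744.5 kN → 558 kN.
Block shear: A_gv = 2300, A_nv = 1500, A_nt = 240 mm²; R_n = min(0.6F_uA_nv, 0.6F_yA_gv) + U_bs·F_u·A_nt = 535.8 kN → 402 kN.
Bolt shear governs: 119 kN.

119 kN (bolt shear governs)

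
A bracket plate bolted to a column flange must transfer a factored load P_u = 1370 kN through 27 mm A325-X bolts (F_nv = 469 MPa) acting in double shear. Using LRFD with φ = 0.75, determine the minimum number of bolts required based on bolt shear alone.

A_b = π·27²/4 = 572.6 mm².
Per-bolt design strength φR_n = 0.75 × 469 × 572.6 × 2 / 1000 = 402.8 kN.
n ≥ 1370 / 402.8 = 3.401 → use 4 bolts.

4 bolts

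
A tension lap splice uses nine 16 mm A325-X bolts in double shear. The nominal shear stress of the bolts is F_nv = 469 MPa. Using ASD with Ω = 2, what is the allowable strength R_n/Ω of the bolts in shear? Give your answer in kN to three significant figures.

849 kN

A_b = π × 16² / 4 = 201.1 mm².
R_n = F_nv · A_b · n · n_s = 469 × 201.1 × 9 × 2 / 1000 = 1697 kN.
Allowable strength R_n/Ω = 1697 / 2 = 849 kN.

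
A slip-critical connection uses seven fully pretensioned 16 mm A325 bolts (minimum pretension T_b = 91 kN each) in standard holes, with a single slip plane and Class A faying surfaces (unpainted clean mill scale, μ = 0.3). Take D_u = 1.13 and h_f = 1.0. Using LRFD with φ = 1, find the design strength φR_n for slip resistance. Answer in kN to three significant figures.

216 kN

R_n = μ · D_u · h_f · T_b · n_s · n_b = 0.3 × 1.13 × 1.0 × 91 × 1 × 7 = 215.9 kN.
Design strength φR_n = 1 × 215.9 = 216 kN.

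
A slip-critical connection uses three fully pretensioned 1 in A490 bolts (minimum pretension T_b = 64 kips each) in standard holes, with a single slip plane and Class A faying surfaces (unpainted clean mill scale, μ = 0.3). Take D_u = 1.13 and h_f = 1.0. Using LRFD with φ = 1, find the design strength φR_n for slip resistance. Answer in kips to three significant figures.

65.1 kips

R_n = μ · D_u · h_f · T_b · n_s · n_b = 0.3 × 1.13 × 1.0 × 64 × 1 × 3 = 65.09 kips.
Design strength φR_n = 1 × 65.09 = 65.1 kips.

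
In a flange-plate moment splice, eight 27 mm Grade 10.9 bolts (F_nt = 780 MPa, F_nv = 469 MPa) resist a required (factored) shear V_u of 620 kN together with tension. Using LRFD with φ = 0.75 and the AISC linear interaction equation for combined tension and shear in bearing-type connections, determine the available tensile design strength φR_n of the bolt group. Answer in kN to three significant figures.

2450 kN

A_b = π·27²/4 = 572.6 mm²; f_rv = 620 × 1000 / (8 × 572.6) = 135.4 MPa.
F'_nt = 1.3 F_nt − (F_nt / φF_nv) f_rv = 1.3·780 − (780/(0.75·469))·135.4 = 713.8 MPa, capped at F_nt → F'_nt = 713.8 MPa.
R_n = F'_nt · A_b · n = 713.8 × 572.6 × 8 / 1000 = 3270 kN.
Design strength φR_n = 0.75 × 3270 = 2450 kN.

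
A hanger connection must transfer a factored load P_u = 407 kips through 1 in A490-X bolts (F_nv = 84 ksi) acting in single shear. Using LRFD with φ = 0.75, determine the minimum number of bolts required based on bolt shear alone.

A_b = π·1²/4 = 0.7854 in².
Per-bolt design strength φR_n = 0.75 × 84 × 0.7854 × 1 = 49.48 kips.
n ≥ 407 / 49.48 = 8.226 → use 9 bolts.

9 bolts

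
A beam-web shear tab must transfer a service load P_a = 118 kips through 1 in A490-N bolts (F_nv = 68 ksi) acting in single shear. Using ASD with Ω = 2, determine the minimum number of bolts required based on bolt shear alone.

5 bolts

A_b = π·1²/4 = 0.7854 in².
Per-bolt allowable strength R_n/Ω = 68 × 0.7854 × 1 / 2 = 26.7 kips.
n ≥ 118 / 26.7 = 4.419 → use 5 bolts.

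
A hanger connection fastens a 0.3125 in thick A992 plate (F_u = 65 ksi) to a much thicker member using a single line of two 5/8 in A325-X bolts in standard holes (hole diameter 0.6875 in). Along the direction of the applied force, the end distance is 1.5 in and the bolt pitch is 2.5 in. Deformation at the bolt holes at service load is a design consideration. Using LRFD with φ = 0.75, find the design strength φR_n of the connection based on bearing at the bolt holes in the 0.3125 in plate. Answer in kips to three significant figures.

Per bolt r_n = 1.2 l_c t F_u ≤ 2.4 d t F_u; upper limit = 2.4 × 0.625 × 0.3125 × 65 = 30.47 kips.
Edge bolt: l_c = 1.5 − 0.6875/2 = 1.156 in → 1.2 × 1.156 × 0.3125 × 65 = 28.18 → r_n = 28.18 kips.
Interior bolts: l_c = 2.5 − 0.6875 = 1.812 in → 1.2 × 1.812 × 0.3125 × 65 = 44.18 → r_n = 30.47 kips.
R_n = 1 × 28.18 + 1 × 30.47 = 58.65 kips.
Design strength φR_n = 0.75 × 58.65 = 44 kips.

44 kips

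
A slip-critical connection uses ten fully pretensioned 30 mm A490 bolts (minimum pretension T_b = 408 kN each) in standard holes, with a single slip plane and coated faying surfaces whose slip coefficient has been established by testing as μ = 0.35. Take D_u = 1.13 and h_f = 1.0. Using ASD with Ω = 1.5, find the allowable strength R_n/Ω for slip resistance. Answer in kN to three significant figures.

1080 kN

R_n = μ · D_u · h_f · T_b · n_s · n_b = 0.35 × 1.13 × 1.0 × 408 × 1 × 10 = 1614 kN.
Allowable strength R_n/Ω = 1614 / 1.5 = 1080 kN.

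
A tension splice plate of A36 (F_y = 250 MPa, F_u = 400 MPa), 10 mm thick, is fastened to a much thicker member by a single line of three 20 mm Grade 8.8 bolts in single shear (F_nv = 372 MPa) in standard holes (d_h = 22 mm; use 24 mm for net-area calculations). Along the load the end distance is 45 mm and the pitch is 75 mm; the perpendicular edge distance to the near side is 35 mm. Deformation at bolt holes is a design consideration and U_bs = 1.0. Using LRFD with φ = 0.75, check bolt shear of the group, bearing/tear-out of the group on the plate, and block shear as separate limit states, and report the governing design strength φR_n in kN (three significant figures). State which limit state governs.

Bolt shear: A_b = π·20²/4 = 314.2 mm²; R_n = 372 × 314.2 × 3 × 1 / 1000 = 350.6 kN → 0.75 × 350.6 = 263 kN.
Bearing: edge l_c = 34, r_n = 163.2 kN; interior l_c = 53, r_n = 192 kN; R_n = 163.2 + 2·192 = 547.2 kN → 410 kN.
Block shear: A_gv = 1950, A_nv = 1350, A_nt = 230 mm²; R_n = min(0.6F_uA_nv, 0.6F_yA_gv) + U_bs·F_u·A_nt = 384.5 kN → 288 kN.
Bolt shear governs: 263 kN.

263 kN (bolt shear governs)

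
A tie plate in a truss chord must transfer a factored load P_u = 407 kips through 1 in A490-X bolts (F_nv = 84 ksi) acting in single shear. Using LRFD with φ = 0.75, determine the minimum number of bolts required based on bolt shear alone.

A_b = π·1²/4 = 0.7854 in².
Per-bolt design strength φR_n = 0.75 × 84 × 0.7854 × 1 = 49.48 kips.
n ≥ 407 / 49.48 = 8.226 → use 9 bolts.

9 bolts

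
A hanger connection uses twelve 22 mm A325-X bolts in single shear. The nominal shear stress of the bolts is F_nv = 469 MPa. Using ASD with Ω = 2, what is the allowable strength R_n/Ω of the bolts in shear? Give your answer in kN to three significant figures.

A_b = π × 22² / 4 = 380.1 mm².
R_n = F_nv · A_b · n · n_s = 469 × 380.1 × 12 × 1 / 1000 = 2139 kN.
Allowable strength R_n/Ω = 2139 / 2 = 1070 kN.

1070 kN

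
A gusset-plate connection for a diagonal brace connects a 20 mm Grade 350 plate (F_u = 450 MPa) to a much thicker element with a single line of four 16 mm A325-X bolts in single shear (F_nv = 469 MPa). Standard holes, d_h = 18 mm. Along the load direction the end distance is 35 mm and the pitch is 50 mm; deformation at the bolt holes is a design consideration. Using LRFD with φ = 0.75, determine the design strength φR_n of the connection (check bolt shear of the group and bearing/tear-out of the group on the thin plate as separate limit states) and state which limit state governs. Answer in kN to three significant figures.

Bolt shear: A_b = π·16²/4 = 201.1 mm²; R_n = 469 × 201.1 × 4 × 1 / 1000 = 377.2 kN → 0.75 × 377.2 = 283 kN.
Bearing (1.2 l_c t F_u ≤ 2.4 d t F_u): upper limit = 2.4·16·20·450 / 1000 = 345.6 kN.
  Edge l_c = 35 − 18/2 = 26 → r_n = 280.8 kN; interior l_c = 50 − 18 = 32 → r_n = 345.6 kN.
  R_n,bearing = 1·280.8 + 3·345.6 = 1318 kN → 0.75 × 1318 = 988 kN.
Bolt shear governs: 283 kN.

283 kN (bolt shear governs)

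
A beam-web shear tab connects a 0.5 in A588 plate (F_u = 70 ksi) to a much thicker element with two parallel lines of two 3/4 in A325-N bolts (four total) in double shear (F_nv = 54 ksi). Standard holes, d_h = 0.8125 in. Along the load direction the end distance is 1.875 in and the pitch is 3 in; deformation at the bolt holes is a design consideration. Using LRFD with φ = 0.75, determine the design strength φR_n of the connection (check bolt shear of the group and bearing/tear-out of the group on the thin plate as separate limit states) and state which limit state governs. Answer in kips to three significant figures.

143 kips (bolt shear governs)

Bolt shear: A_b = π·0.75²/4 = 0.4418 in²; R_n = 54 × 0.4418 × 4 × 2 = 190.9 kips → 0.75 × 190.9 = 143 kips.
Bearing (1.2 l_c t F_u ≤ 2.4 d t F_u): upper limit = 2.4·0.75·0.5·70 = 63 kips.
  Edge l_c = 1.875 − 0.8125/2 = 1.469 → r_n = 61.69 kips; interior l_c = 3 − 0.8125 = 2.188 → r_n = 63 kips.
  R_n,bearing = 2·61.69 + 2·63 = 249.4 kips → 0.75 × 249.4 = 187 kips.
Bolt shear governs: 143 kips.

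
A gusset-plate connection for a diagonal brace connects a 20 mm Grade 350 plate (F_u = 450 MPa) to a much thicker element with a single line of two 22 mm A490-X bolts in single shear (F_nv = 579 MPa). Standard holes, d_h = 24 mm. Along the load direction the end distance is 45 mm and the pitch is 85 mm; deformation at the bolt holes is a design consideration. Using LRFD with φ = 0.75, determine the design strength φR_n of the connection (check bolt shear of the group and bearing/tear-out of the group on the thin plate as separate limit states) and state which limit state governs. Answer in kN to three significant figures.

330 kN (bolt shear governs)

Bolt shear: A_b = π·22²/4 = 380.1 mm²; R_n = 579 × 380.1 × 2 × 1 / 1000 = 440.2 kN → 0.75 × 440.2 = 330 kN.
Bearing (1.2 l_c t F_u ≤ 2.4 d t F_u): upper limit = 2.4·22·20·450 / 1000 = 475.2 kN.
  Edge l_c = 45 − 24/2 = 33 → r_n = 356.4 kN; interior l_c = 85 − 24 = 61 → r_n = 475.2 kN.
  R_n,bearing = 1·356.4 + 1·475.2 = 831.6 kN → 0.75 × 831.6 = 624 kN.
Bolt shear governs: 330 kN.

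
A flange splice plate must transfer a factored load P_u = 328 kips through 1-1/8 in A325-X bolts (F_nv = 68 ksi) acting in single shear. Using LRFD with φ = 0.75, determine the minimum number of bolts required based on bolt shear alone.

7 bolts

A_b = π·1.125²/4 = 0.994 in².
Per-bolt design strength φR_n = 0.75 × 68 × 0.994 × 1 = 50.69 kips.
n ≥ 328 / 50.69 = 6.47 → use 7 bolts.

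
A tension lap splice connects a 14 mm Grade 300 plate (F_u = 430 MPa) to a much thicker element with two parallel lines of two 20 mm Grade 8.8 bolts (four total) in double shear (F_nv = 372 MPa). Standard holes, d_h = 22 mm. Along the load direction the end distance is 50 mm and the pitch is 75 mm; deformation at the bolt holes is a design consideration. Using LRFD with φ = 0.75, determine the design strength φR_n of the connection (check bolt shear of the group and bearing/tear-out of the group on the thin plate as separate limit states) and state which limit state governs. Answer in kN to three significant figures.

Bolt shear: A_b = π·20²/4 = 314.2 mm²; R_n = 372 × 314.2 × 4 × 2 / 1000 = 934.9 kN → 0.75 × 934.9 = 701 kN.
Bearing (1.2 l_c t F_u ≤ 2.4 d t F_u): upper limit = 2.4·20·14·430 / 1000 = 289 kN.
  Edge l_c = 50 − 22/2 = 39 → r_n = 281.7 kN; interior l_c = 75 − 22 = 53 → r_n = 289 kN.
  R_n,bearing = 2·281.7 + 2·289 = 1141 kN → 0.75 × 1141 = 856 kN.
Bolt shear governs: 701 kN.

701 kN (bolt shear governs)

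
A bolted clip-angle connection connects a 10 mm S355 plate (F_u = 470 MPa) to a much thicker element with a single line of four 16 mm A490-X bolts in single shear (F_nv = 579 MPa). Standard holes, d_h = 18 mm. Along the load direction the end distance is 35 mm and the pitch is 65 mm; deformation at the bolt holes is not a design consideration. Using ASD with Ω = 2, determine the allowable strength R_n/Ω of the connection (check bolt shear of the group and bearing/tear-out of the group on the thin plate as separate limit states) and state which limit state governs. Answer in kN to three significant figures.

Bolt shear: A_b = π·16²/4 = 201.1 mm²; R_n = 579 × 201.1 × 4 × 1 / 1000 = 465.7 kN → 465.7 / 2 = 233 kN.
Bearing (1.5 l_c t F_u ≤ 3.0 d t F_u): upper limit = 3.0·16·10·470 / 1000 = 225.6 kN.
  Edge l_c = 35 − 18/2 = 26 → r_n = 183.3 kN; interior l_c = 65 − 18 = 47 → r_n = 225.6 kN.
  R_n,bearing = 1·183.3 + 3·225.6 = 860.1 kN → 860.1 / 2 = 430 kN.
Bolt shear governs: 233 kN.

233 kN (bolt shear governs)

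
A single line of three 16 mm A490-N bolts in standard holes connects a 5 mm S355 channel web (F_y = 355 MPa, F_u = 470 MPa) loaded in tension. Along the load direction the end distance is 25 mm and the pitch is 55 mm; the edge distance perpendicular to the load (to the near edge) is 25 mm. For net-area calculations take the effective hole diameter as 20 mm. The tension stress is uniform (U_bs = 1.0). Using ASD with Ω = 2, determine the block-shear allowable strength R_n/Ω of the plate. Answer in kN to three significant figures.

77.6 kN

Shear plane L_v = 25 + 2·55 = 135 mm; A_gv = 135 × 5 = 675 mm².
A_nv = (135 − 2.5·20) × 5 = 425 mm².
A_nt = (25 − 0.5·20) × 5 = 75 mm².
0.6 F_u A_nv = 119.9 kN; 0.6 F_y A_gv = 143.8 kN → shear rupture governs the shear term.
R_n = 119.9 + 1.0 × 470 × 75 / 1000 = 155.1 kN.
Allowable strength R_n/Ω = 155.1 / 2 = 77.6 kN.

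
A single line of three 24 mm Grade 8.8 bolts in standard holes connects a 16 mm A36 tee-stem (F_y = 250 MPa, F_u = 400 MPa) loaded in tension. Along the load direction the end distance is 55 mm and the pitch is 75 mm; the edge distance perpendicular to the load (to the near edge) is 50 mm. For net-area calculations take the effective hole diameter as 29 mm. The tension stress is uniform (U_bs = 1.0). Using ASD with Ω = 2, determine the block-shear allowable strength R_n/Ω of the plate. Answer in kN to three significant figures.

360 kN

Shear plane L_v = 55 + 2·75 = 205 mm; A_gv = 205 × 16 = 3280 mm².
A_nv = (205 − 2.5·29) × 16 = 2120 mm².
A_nt = (50 − 0.5·29) × 16 = 568 mm².
0.6 F_u A_nv = 508.8 kN; 0.6 F_y A_gv = 492 kN → shear yielding governs the shear term.
R_n = 492 + 1.0 × 400 × 568 / 1000 = 719.2 kN.
Allowable strength R_n/Ω = 719.2 / 2 = 360 kN.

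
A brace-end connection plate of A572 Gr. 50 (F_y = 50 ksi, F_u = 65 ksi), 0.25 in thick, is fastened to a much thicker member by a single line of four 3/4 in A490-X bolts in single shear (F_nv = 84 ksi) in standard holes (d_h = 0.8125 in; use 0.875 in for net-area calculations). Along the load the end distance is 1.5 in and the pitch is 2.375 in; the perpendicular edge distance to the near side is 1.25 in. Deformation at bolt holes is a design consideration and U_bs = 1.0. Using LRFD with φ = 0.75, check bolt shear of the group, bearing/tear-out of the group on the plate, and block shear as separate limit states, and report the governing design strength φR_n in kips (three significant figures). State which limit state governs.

50.6 kips (block shear governs)

Bolt shear: A_b = π·0.75²/4 = 0.4418 in²; R_n = 84 × 0.4418 × 4 × 1 = 148.4 kips → 0.75 × 148.4 = 111 kips.
Bearing: edge l_c = 1.094, r_n = 21.33 kips; interior l_c = 1.562, r_n = 29.25 kips; R_n = 21.33 + 3·29.25 = 109.1 kips → 81.8 kips.
Block shear: A_gv = 2.156, A_nv = 1.391, A_nt = 0.2031 in²; R_n = min(0.6F_uA_nv, 0.6F_yA_gv) + U_bs·F_u·A_nt = 67.44 kips → 50.6 kips.
Block shear governs: 50.6 kips.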